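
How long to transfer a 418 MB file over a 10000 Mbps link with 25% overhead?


Effective throughput = 10000 * (1 - 25/100) = 7500 Mbps
File size in Mb = 418 * 8 = 3344 Mb
Time = 3344 / 7500
Time = 0.4459 seconds


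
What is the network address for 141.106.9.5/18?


IP:   10001101.01101010.00001001.00000101
Mask: 11111111.11111111.11000000.00000000
AND operation:
Net:  10001101.01101010.00000000.00000000
Network: 141.106.0.0/18


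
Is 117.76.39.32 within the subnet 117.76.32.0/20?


Subnet network: 117.76.32.0
Test IP AND mask: 117.76.32.0
Yes, 117.76.39.32 is in 117.76.32.0/20


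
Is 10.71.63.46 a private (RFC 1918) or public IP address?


RFC 1918 private ranges:
  10.0.0.0/8 (10.0.0.0 - 10.255.255.255)
  172.16.0.0/12 (172.16.0.0 - 172.31.255.255)
  192.168.0.0/16 (192.168.0.0 - 192.168.255.255)
Private (in 10.0.0.0/8)


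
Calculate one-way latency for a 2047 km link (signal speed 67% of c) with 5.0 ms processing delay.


Speed = 0.67 * 3e5 km/s = 201000 km/s
Propagation delay = 2047 / 201000 = 0.0102 s = 10.1841 ms
Processing delay = 5.0 ms
Total one-way latency = 15.1841 ms


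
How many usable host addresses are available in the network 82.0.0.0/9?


Host bits = 32 - 9 = 23
Total addresses = 2^23 = 8388608
Usable = total - 2 (network and broadcast)
Usable hosts: 8388606


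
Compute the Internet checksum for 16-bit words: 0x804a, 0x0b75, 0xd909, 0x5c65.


Sum all words (with carry folding):
+ 0x804a = 0x804a
+ 0x0b75 = 0x8bbf
+ 0xd909 = 0x64c9
+ 0x5c65 = 0xc12e
One's complement: ~0xc12e
Checksum = 0x3ed1


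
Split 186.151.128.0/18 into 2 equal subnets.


New prefix = 18 + 1 = 19
Each subnet has 8192 addresses
  186.151.128.0/19
  186.151.160.0/19
Subnets: 186.151.128.0/19, 186.151.160.0/19


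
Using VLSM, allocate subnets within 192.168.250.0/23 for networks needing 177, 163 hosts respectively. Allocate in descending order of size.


177 hosts -> /24 (254 usable): 192.168.250.0/24
163 hosts -> /24 (254 usable): 192.168.251.0/24
Allocation: 192.168.250.0/24 (177 hosts, 254 usable); 192.168.251.0/24 (163 hosts, 254 usable)


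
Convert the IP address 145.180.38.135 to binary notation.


145 = 10010001
180 = 10110100
38 = 00100110
135 = 10000111
Binary: 10010001.10110100.00100110.10000111


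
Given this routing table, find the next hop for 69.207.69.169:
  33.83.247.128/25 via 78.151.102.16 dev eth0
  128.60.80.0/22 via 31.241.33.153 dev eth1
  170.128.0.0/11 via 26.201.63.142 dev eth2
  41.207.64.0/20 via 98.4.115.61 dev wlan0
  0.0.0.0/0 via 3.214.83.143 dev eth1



Longest prefix match for 69.207.69.169:
  /25 33.83.247.128: no
  /22 128.60.80.0: no
  /11 170.128.0.0: no
  /20 41.207.64.0: no
  /0 0.0.0.0: MATCH
Selected: next-hop 3.214.83.143 via eth1 (matched /0)


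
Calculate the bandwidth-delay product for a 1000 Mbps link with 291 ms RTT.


BDP = bandwidth * RTT
= 1000 Mbps * 291 ms
= 1000 * 1e6 * 291 / 1000 bits
= 291000000 bits
= 36375000 bytes
= 35522.4609 KB
BDP = 291000000 bits (36375000 bytes)


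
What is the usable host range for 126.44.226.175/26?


Network: 126.44.226.128
Broadcast: 126.44.226.191
First usable = network + 1
Last usable = broadcast - 1
Range: 126.44.226.129 to 126.44.226.190


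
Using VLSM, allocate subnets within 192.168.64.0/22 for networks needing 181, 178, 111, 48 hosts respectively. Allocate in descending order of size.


181 hosts -> /24 (254 usable): 192.168.64.0/24
178 hosts -> /24 (254 usable): 192.168.65.0/24
111 hosts -> /25 (126 usable): 192.168.66.0/25
48 hosts -> /26 (62 usable): 192.168.66.128/26
Allocation: 192.168.64.0/24 (181 hosts, 254 usable); 192.168.65.0/24 (178 hosts, 254 usable); 192.168.66.0/25 (111 hosts, 126 usable); 192.168.66.128/26 (48 hosts, 62 usable)


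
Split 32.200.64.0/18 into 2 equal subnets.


New prefix = 18 + 1 = 19
Each subnet has 8192 addresses
  32.200.64.0/19
  32.200.96.0/19
Subnets: 32.200.64.0/19, 32.200.96.0/19


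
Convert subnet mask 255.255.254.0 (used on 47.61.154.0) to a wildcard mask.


Subnet mask: 255.255.254.0
Wildcard = 255.255.255.255 - subnet mask
255 - 255 = 0
255 - 255 = 0
255 - 254 = 1
255 - 0 = 255
Wildcard: 0.0.1.255


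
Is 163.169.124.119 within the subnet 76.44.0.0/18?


Subnet network: 76.44.0.0
Test IP AND mask: 163.169.64.0
No, 163.169.124.119 is not in 76.44.0.0/18


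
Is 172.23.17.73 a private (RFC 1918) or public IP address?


RFC 1918 private ranges:
  10.0.0.0/8 (10.0.0.0 - 10.255.255.255)
  172.16.0.0/12 (172.16.0.0 - 172.31.255.255)
  192.168.0.0/16 (192.168.0.0 - 192.168.255.255)
Private (in 172.16.0.0/12)


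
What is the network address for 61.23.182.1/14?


IP:   00111101.00010111.10110110.00000001
Mask: 11111111.11111100.00000000.00000000
AND operation:
Net:  00111101.00010100.00000000.00000000
Network: 61.20.0.0/14


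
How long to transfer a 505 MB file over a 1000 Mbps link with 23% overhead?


Effective throughput = 1000 * (1 - 23/100) = 770 Mbps
File size in Mb = 505 * 8 = 4040 Mb
Time = 4040 / 770
Time = 5.2468 seconds


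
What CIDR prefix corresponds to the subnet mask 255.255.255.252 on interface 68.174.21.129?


Binary: 11111111.11111111.11111111.11111100
Count leading 1s
Prefix: /30


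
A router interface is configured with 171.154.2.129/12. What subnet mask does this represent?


/12 means 12 network bits, 20 host bits
Binary: 11111111111100000000000000000000
Mask: 255.240.0.0


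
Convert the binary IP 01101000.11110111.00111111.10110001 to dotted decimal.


01101000 = 104
11110111 = 247
00111111 = 63
10110001 = 177
IP: 104.247.63.177


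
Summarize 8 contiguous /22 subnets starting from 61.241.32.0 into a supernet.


Original prefix: /22
Number of subnets: 8 = 2^3
New prefix = 22 - 3 = 19
Supernet: 61.241.32.0/19


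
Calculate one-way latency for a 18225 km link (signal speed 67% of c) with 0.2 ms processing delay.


Speed = 0.67 * 3e5 km/s = 201000 km/s
Propagation delay = 18225 / 201000 = 0.0907 s = 90.6716 ms
Processing delay = 0.2 ms
Total one-way latency = 90.8716 ms


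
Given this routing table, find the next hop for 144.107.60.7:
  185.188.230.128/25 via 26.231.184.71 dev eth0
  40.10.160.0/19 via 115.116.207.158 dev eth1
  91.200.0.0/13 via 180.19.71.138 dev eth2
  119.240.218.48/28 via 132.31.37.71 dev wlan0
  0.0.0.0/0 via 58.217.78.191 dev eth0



Longest prefix match for 144.107.60.7:
  /25 185.188.230.128: no
  /19 40.10.160.0: no
  /13 91.200.0.0: no
  /28 119.240.218.48: no
  /0 0.0.0.0: MATCH
Selected: next-hop 58.217.78.191 via eth0 (matched /0)


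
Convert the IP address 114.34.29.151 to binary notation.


114 = 01110010
34 = 00100010
29 = 00011101
151 = 10010111
Binary: 01110010.00100010.00011101.10010111


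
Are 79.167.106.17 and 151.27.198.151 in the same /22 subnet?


Mask: 255.255.252.0
79.167.106.17 AND mask = 79.167.104.0
151.27.198.151 AND mask = 151.27.196.0
No, different subnets (79.167.104.0 vs 151.27.196.0)


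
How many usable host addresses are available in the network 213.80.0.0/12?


Host bits = 32 - 12 = 20
Total addresses = 2^20 = 1048576
Usable = total - 2 (network and broadcast)
Usable hosts: 1048574


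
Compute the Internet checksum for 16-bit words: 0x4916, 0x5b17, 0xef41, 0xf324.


Sum all words (with carry folding):
+ 0x4916 = 0x4916
+ 0x5b17 = 0xa42d
+ 0xef41 = 0x936f
+ 0xf324 = 0x8694
One's complement: ~0x8694
Checksum = 0x796b


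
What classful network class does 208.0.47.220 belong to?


First octet: 208
Binary: 11010000
110xxxxx -> Class C (192-223)
Class C, default mask 255.255.255.0 (/24)


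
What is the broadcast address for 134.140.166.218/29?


Network: 134.140.166.216/29
Host bits = 3
Set all host bits to 1:
Broadcast: 134.140.166.223


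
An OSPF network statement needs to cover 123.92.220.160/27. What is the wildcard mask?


Subnet mask: 255.255.255.224
Wildcard = 255.255.255.255 - subnet mask
255 - 255 = 0
255 - 255 = 0
255 - 255 = 0
255 - 224 = 31
Wildcard: 0.0.0.31


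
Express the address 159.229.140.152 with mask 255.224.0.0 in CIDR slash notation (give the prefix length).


Binary: 11111111.11100000.00000000.00000000
Count leading 1s
Prefix: /11


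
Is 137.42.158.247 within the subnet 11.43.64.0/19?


Subnet network: 11.43.64.0
Test IP AND mask: 137.42.128.0
No, 137.42.158.247 is not in 11.43.64.0/19


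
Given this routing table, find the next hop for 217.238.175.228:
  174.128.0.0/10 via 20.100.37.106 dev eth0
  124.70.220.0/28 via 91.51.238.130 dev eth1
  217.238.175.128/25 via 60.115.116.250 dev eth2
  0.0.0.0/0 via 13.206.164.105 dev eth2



Longest prefix match for 217.238.175.228:
  /10 174.128.0.0: no
  /28 124.70.220.0: no
  /25 217.238.175.128: MATCH
  /0 0.0.0.0: MATCH
Selected: next-hop 60.115.116.250 via eth2 (matched /25)


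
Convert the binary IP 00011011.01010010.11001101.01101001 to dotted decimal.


00011011 = 27
01010010 = 82
11001101 = 205
01101001 = 105
IP: 27.82.205.105


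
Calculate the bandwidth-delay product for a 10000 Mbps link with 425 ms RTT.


BDP = bandwidth * RTT
= 10000 Mbps * 425 ms
= 10000 * 1e6 * 425 / 1000 bits
= 4250000000 bits
= 531250000 bytes
= 518798.8281 KB
BDP = 4250000000 bits (531250000 bytes)


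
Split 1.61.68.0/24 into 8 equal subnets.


New prefix = 24 + 3 = 27
Each subnet has 32 addresses
  1.61.68.0/27
  1.61.68.32/27
  1.61.68.64/27
  1.61.68.96/27
  1.61.68.128/27
  1.61.68.160/27
  1.61.68.192/27
  1.61.68.224/27
Subnets: 1.61.68.0/27, 1.61.68.32/27, 1.61.68.64/27, 1.61.68.96/27, 1.61.68.128/27, 1.61.68.160/27, 1.61.68.192/27, 1.61.68.224/27


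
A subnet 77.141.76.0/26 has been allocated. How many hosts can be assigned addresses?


Host bits = 32 - 26 = 6
Total addresses = 2^6 = 64
Usable = total - 2 (network and broadcast)
Usable hosts: 62


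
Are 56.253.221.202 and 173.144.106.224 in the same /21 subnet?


Mask: 255.255.248.0
56.253.221.202 AND mask = 56.253.216.0
173.144.106.224 AND mask = 173.144.104.0
No, different subnets (56.253.216.0 vs 173.144.104.0)


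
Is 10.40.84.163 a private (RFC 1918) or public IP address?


RFC 1918 private ranges:
  10.0.0.0/8 (10.0.0.0 - 10.255.255.255)
  172.16.0.0/12 (172.16.0.0 - 172.31.255.255)
  192.168.0.0/16 (192.168.0.0 - 192.168.255.255)
Private (in 10.0.0.0/8)


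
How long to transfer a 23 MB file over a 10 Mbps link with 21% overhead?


Effective throughput = 10 * (1 - 21/100) = 7.9 Mbps
File size in Mb = 23 * 8 = 184 Mb
Time = 184 / 7.9
Time = 23.2911 seconds


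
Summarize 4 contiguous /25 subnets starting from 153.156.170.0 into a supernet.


Original prefix: /25
Number of subnets: 4 = 2^2
New prefix = 25 - 2 = 23
Supernet: 153.156.170.0/23


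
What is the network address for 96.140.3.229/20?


IP:   01100000.10001100.00000011.11100101
Mask: 11111111.11111111.11110000.00000000
AND operation:
Net:  01100000.10001100.00000000.00000000
Network: 96.140.0.0/20


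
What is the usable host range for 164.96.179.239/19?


Network: 164.96.160.0
Broadcast: 164.96.191.255
First usable = network + 1
Last usable = broadcast - 1
Range: 164.96.160.1 to 164.96.191.254


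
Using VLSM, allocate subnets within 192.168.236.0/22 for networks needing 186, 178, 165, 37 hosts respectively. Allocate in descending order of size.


186 hosts -> /24 (254 usable): 192.168.236.0/24
178 hosts -> /24 (254 usable): 192.168.237.0/24
165 hosts -> /24 (254 usable): 192.168.238.0/24
37 hosts -> /26 (62 usable): 192.168.239.0/26
Allocation: 192.168.236.0/24 (186 hosts, 254 usable); 192.168.237.0/24 (178 hosts, 254 usable); 192.168.238.0/24 (165 hosts, 254 usable); 192.168.239.0/26 (37 hosts, 62 usable)


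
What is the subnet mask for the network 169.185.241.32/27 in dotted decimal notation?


/27 means 27 network bits, 5 host bits
Binary: 11111111111111111111111111100000
Mask: 255.255.255.224


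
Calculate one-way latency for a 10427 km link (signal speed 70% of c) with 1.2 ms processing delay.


Speed = 0.7 * 3e5 km/s = 210000 km/s
Propagation delay = 10427 / 210000 = 0.0497 s = 49.6524 ms
Processing delay = 1.2 ms
Total one-way latency = 50.8524 ms


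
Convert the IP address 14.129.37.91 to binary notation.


14 = 00001110
129 = 10000001
37 = 00100101
91 = 01011011
Binary: 00001110.10000001.00100101.01011011


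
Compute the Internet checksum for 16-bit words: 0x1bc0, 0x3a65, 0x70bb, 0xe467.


Sum all words (with carry folding):
+ 0x1bc0 = 0x1bc0
+ 0x3a65 = 0x5625
+ 0x70bb = 0xc6e0
+ 0xe467 = 0xab48
One's complement: ~0xab48
Checksum = 0x54b7


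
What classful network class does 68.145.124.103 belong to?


First octet: 68
Binary: 01000100
0xxxxxxx -> Class A (1-126)
Class A, default mask 255.0.0.0 (/8)


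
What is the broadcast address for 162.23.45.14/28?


Network: 162.23.45.0/28
Host bits = 4
Set all host bits to 1:
Broadcast: 162.23.45.15


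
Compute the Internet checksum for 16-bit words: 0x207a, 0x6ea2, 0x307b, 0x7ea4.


Sum all words (with carry folding):
+ 0x207a = 0x207a
+ 0x6ea2 = 0x8f1c
+ 0x307b = 0xbf97
+ 0x7ea4 = 0x3e3c
One's complement: ~0x3e3c
Checksum = 0xc1c3


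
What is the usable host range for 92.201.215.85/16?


Network: 92.201.0.0
Broadcast: 92.201.255.255
First usable = network + 1
Last usable = broadcast - 1
Range: 92.201.0.1 to 92.201.255.254


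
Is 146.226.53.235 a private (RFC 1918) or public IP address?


RFC 1918 private ranges:
  10.0.0.0/8 (10.0.0.0 - 10.255.255.255)
  172.16.0.0/12 (172.16.0.0 - 172.31.255.255)
  192.168.0.0/16 (192.168.0.0 - 192.168.255.255)
Public (not in any RFC 1918 range)


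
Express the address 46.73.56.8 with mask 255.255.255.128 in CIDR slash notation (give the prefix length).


Binary: 11111111.11111111.11111111.10000000
Count leading 1s
Prefix: /25


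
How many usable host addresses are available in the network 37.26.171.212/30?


Host bits = 32 - 30 = 2
Total addresses = 2^2 = 4
Usable = total - 2 (network and broadcast)
Usable hosts: 2


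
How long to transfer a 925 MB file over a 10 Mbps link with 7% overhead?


Effective throughput = 10 * (1 - 7/100) = 9.3 Mbps
File size in Mb = 925 * 8 = 7400 Mb
Time = 7400 / 9.3
Time = 795.6989 seconds


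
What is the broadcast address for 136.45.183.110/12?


Network: 136.32.0.0/12
Host bits = 20
Set all host bits to 1:
Broadcast: 136.47.255.255


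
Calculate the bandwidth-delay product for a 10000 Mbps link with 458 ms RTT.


BDP = bandwidth * RTT
= 10000 Mbps * 458 ms
= 10000 * 1e6 * 458 / 1000 bits
= 4580000000 bits
= 572500000 bytes
= 559082.0312 KB
BDP = 4580000000 bits (572500000 bytes)


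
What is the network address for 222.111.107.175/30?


IP:   11011110.01101111.01101011.10101111
Mask: 11111111.11111111.11111111.11111100
AND operation:
Net:  11011110.01101111.01101011.10101100
Network: 222.111.107.172/30


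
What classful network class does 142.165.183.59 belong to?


First octet: 142
Binary: 10001110
10xxxxxx -> Class B (128-191)
Class B, default mask 255.255.0.0 (/16)


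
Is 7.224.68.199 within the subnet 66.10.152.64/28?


Subnet network: 66.10.152.64
Test IP AND mask: 7.224.68.192
No, 7.224.68.199 is not in 66.10.152.64/28


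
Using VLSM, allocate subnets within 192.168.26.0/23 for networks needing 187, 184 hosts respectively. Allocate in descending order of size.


187 hosts -> /24 (254 usable): 192.168.26.0/24
184 hosts -> /24 (254 usable): 192.168.27.0/24
Allocation: 192.168.26.0/24 (187 hosts, 254 usable); 192.168.27.0/24 (184 hosts, 254 usable)


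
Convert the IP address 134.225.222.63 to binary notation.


134 = 10000110
225 = 11100001
222 = 11011110
63 = 00111111
Binary: 10000110.11100001.11011110.00111111


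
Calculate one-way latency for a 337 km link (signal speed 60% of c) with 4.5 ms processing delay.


Speed = 0.6 * 3e5 km/s = 180000 km/s
Propagation delay = 337 / 180000 = 0.0019 s = 1.8722 ms
Processing delay = 4.5 ms
Total one-way latency = 6.3722 ms


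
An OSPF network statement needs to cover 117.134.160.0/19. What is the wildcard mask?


Subnet mask: 255.255.224.0
Wildcard = 255.255.255.255 - subnet mask
255 - 255 = 0
255 - 255 = 0
255 - 224 = 31
255 - 0 = 255
Wildcard: 0.0.31.255


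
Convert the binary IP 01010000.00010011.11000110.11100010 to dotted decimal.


01010000 = 80
00010011 = 19
11000110 = 198
11100010 = 226
IP: 80.19.198.226


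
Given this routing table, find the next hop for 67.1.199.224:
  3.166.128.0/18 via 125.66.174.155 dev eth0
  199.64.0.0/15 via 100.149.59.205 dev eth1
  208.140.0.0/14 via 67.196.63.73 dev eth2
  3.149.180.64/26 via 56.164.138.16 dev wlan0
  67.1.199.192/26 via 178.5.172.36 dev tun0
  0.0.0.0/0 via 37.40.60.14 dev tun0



Longest prefix match for 67.1.199.224:
  /18 3.166.128.0: no
  /15 199.64.0.0: no
  /14 208.140.0.0: no
  /26 3.149.180.64: no
  /26 67.1.199.192: MATCH
  /0 0.0.0.0: MATCH
Selected: next-hop 178.5.172.36 via tun0 (matched /26)


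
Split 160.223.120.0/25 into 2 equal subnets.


New prefix = 25 + 1 = 26
Each subnet has 64 addresses
  160.223.120.0/26
  160.223.120.64/26
Subnets: 160.223.120.0/26, 160.223.120.64/26


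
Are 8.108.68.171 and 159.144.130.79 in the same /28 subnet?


Mask: 255.255.255.240
8.108.68.171 AND mask = 8.108.68.160
159.144.130.79 AND mask = 159.144.130.64
No, different subnets (8.108.68.160 vs 159.144.130.64)


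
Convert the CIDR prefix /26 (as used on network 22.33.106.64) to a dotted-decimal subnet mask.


/26 means 26 network bits, 6 host bits
Binary: 11111111111111111111111111000000
Mask: 255.255.255.192


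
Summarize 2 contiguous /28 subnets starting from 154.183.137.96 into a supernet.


Original prefix: /28
Number of subnets: 2 = 2^1
New prefix = 28 - 1 = 27
Supernet: 154.183.137.96/27


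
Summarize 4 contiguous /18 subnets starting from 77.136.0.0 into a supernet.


Original prefix: /18
Number of subnets: 4 = 2^2
New prefix = 18 - 2 = 16
Supernet: 77.136.0.0/16


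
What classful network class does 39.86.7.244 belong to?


First octet: 39
Binary: 00100111
0xxxxxxx -> Class A (1-126)
Class A, default mask 255.0.0.0 (/8)


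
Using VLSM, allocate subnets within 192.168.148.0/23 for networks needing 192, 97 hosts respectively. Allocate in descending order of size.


192 hosts -> /24 (254 usable): 192.168.148.0/24
97 hosts -> /25 (126 usable): 192.168.149.0/25
Allocation: 192.168.148.0/24 (192 hosts, 254 usable); 192.168.149.0/25 (97 hosts, 126 usable)


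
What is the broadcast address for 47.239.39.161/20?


Network: 47.239.32.0/20
Host bits = 12
Set all host bits to 1:
Broadcast: 47.239.47.255


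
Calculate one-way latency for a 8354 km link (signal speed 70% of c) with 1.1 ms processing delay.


Speed = 0.7 * 3e5 km/s = 210000 km/s
Propagation delay = 8354 / 210000 = 0.0398 s = 39.781 ms
Processing delay = 1.1 ms
Total one-way latency = 40.881 ms


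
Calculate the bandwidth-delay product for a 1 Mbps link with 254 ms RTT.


BDP = bandwidth * RTT
= 1 Mbps * 254 ms
= 1 * 1e6 * 254 / 1000 bits
= 254000 bits
= 31750 bytes
= 31.0059 KB
BDP = 254000 bits (31750 bytes)


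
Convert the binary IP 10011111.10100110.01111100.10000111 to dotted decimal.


10011111 = 159
10100110 = 166
01111100 = 124
10000111 = 135
IP: 159.166.124.135


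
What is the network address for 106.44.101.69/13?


IP:   01101010.00101100.01100101.01000101
Mask: 11111111.11111000.00000000.00000000
AND operation:
Net:  01101010.00101000.00000000.00000000
Network: 106.40.0.0/13


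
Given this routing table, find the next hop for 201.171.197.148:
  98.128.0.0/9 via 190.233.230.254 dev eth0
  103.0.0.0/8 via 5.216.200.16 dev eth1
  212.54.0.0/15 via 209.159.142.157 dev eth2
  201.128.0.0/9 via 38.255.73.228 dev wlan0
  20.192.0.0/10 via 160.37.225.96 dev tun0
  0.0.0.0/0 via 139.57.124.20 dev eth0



Longest prefix match for 201.171.197.148:
  /9 98.128.0.0: no
  /8 103.0.0.0: no
  /15 212.54.0.0: no
  /9 201.128.0.0: MATCH
  /10 20.192.0.0: no
  /0 0.0.0.0: MATCH
Selected: next-hop 38.255.73.228 via wlan0 (matched /9)


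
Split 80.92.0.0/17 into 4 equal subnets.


New prefix = 17 + 2 = 19
Each subnet has 8192 addresses
  80.92.0.0/19
  80.92.32.0/19
  80.92.64.0/19
  80.92.96.0/19
Subnets: 80.92.0.0/19, 80.92.32.0/19, 80.92.64.0/19, 80.92.96.0/19


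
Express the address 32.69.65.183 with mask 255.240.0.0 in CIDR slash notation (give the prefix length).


Binary: 11111111.11110000.00000000.00000000
Count leading 1s
Prefix: /12


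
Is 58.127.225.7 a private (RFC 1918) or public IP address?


RFC 1918 private ranges:
  10.0.0.0/8 (10.0.0.0 - 10.255.255.255)
  172.16.0.0/12 (172.16.0.0 - 172.31.255.255)
  192.168.0.0/16 (192.168.0.0 - 192.168.255.255)
Public (not in any RFC 1918 range)


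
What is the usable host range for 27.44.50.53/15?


Network: 27.44.0.0
Broadcast: 27.45.255.255
First usable = network + 1
Last usable = broadcast - 1
Range: 27.44.0.1 to 27.45.255.254


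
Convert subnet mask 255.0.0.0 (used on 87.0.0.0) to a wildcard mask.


Subnet mask: 255.0.0.0
Wildcard = 255.255.255.255 - subnet mask
255 - 255 = 0
255 - 0 = 255
255 - 0 = 255
255 - 0 = 255
Wildcard: 0.255.255.255


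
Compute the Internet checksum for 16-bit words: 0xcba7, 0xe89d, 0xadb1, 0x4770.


Sum all words (with carry folding):
+ 0xcba7 = 0xcba7
+ 0xe89d = 0xb445
+ 0xadb1 = 0x61f7
+ 0x4770 = 0xa967
One's complement: ~0xa967
Checksum = 0x5698


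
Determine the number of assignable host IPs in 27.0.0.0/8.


Host bits = 32 - 8 = 24
Total addresses = 2^24 = 16777216
Usable = total - 2 (network and broadcast)
Usable hosts: 16777214


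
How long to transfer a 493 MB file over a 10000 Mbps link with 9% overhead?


Effective throughput = 10000 * (1 - 9/100) = 9100 Mbps
File size in Mb = 493 * 8 = 3944 Mb
Time = 3944 / 9100
Time = 0.4334 seconds


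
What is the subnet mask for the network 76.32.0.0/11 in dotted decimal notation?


/11 means 11 network bits, 21 host bits
Binary: 11111111111000000000000000000000
Mask: 255.224.0.0


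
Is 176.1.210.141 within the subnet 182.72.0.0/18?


Subnet network: 182.72.0.0
Test IP AND mask: 176.1.192.0
No, 176.1.210.141 is not in 182.72.0.0/18


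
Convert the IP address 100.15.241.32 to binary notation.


100 = 01100100
15 = 00001111
241 = 11110001
32 = 00100000
Binary: 01100100.00001111.11110001.00100000


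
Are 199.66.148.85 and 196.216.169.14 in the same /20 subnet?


Mask: 255.255.240.0
199.66.148.85 AND mask = 199.66.144.0
196.216.169.14 AND mask = 196.216.160.0
No, different subnets (199.66.144.0 vs 196.216.160.0)


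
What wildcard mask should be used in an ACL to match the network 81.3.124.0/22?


Subnet mask: 255.255.252.0
Wildcard = 255.255.255.255 - subnet mask
255 - 255 = 0
255 - 255 = 0
255 - 252 = 3
255 - 0 = 255
Wildcard: 0.0.3.255


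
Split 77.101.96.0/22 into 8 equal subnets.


New prefix = 22 + 3 = 25
Each subnet has 128 addresses
  77.101.96.0/25
  77.101.96.128/25
  77.101.97.0/25
  77.101.97.128/25
  77.101.98.0/25
  77.101.98.128/25
  77.101.99.0/25
  77.101.99.128/25
Subnets: 77.101.96.0/25, 77.101.96.128/25, 77.101.97.0/25, 77.101.97.128/25, 77.101.98.0/25, 77.101.98.128/25, 77.101.99.0/25, 77.101.99.128/25


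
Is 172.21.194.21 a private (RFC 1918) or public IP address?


RFC 1918 private ranges:
  10.0.0.0/8 (10.0.0.0 - 10.255.255.255)
  172.16.0.0/12 (172.16.0.0 - 172.31.255.255)
  192.168.0.0/16 (192.168.0.0 - 192.168.255.255)
Private (in 172.16.0.0/12)


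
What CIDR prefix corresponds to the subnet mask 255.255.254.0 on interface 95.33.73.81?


Binary: 11111111.11111111.11111110.00000000
Count leading 1s
Prefix: /23


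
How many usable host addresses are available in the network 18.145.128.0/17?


Host bits = 32 - 17 = 15
Total addresses = 2^15 = 32768
Usable = total - 2 (network and broadcast)
Usable hosts: 32766


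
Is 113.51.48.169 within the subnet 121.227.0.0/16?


Subnet network: 121.227.0.0
Test IP AND mask: 113.51.0.0
No, 113.51.48.169 is not in 121.227.0.0/16


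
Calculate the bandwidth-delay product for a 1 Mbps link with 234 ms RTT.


BDP = bandwidth * RTT
= 1 Mbps * 234 ms
= 1 * 1e6 * 234 / 1000 bits
= 234000 bits
= 29250 bytes
= 28.5645 KB
BDP = 234000 bits (29250 bytes)


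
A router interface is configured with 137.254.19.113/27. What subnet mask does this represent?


/27 means 27 network bits, 5 host bits
Binary: 11111111111111111111111111100000
Mask: 255.255.255.224


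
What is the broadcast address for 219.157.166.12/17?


Network: 219.157.128.0/17
Host bits = 15
Set all host bits to 1:
Broadcast: 219.157.255.255


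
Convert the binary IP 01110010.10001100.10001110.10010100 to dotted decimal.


01110010 = 114
10001100 = 140
10001110 = 142
10010100 = 148
IP: 114.140.142.148


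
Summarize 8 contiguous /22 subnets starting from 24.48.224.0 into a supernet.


Original prefix: /22
Number of subnets: 8 = 2^3
New prefix = 22 - 3 = 19
Supernet: 24.48.224.0/19


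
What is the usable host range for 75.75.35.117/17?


Network: 75.75.0.0
Broadcast: 75.75.127.255
First usable = network + 1
Last usable = broadcast - 1
Range: 75.75.0.1 to 75.75.127.254


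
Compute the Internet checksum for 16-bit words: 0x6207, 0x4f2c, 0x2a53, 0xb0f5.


Sum all words (with carry folding):
+ 0x6207 = 0x6207
+ 0x4f2c = 0xb133
+ 0x2a53 = 0xdb86
+ 0xb0f5 = 0x8c7c
One's complement: ~0x8c7c
Checksum = 0x7383


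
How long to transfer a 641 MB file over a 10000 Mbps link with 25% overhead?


Effective throughput = 10000 * (1 - 25/100) = 7500 Mbps
File size in Mb = 641 * 8 = 5128 Mb
Time = 5128 / 7500
Time = 0.6837 seconds


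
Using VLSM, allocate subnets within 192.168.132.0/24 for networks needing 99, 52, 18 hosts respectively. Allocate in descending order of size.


99 hosts -> /25 (126 usable): 192.168.132.0/25
52 hosts -> /26 (62 usable): 192.168.132.128/26
18 hosts -> /27 (30 usable): 192.168.132.192/27
Allocation: 192.168.132.0/25 (99 hosts, 126 usable); 192.168.132.128/26 (52 hosts, 62 usable); 192.168.132.192/27 (18 hosts, 30 usable)


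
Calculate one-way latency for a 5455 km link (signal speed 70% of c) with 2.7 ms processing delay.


Speed = 0.7 * 3e5 km/s = 210000 km/s
Propagation delay = 5455 / 210000 = 0.026 s = 25.9762 ms
Processing delay = 2.7 ms
Total one-way latency = 28.6762 ms


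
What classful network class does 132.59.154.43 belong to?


First octet: 132
Binary: 10000100
10xxxxxx -> Class B (128-191)
Class B, default mask 255.255.0.0 (/16)


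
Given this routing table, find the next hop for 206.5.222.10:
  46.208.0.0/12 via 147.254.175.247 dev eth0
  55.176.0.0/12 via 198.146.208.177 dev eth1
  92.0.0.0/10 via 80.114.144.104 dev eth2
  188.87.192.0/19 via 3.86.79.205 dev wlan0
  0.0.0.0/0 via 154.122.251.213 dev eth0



Longest prefix match for 206.5.222.10:
  /12 46.208.0.0: no
  /12 55.176.0.0: no
  /10 92.0.0.0: no
  /19 188.87.192.0: no
  /0 0.0.0.0: MATCH
Selected: next-hop 154.122.251.213 via eth0 (matched /0)


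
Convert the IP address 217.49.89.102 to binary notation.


217 = 11011001
49 = 00110001
89 = 01011001
102 = 01100110
Binary: 11011001.00110001.01011001.01100110


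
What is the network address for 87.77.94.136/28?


IP:   01010111.01001101.01011110.10001000
Mask: 11111111.11111111.11111111.11110000
AND operation:
Net:  01010111.01001101.01011110.10000000
Network: 87.77.94.128/28


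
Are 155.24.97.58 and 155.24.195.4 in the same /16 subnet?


Mask: 255.255.0.0
155.24.97.58 AND mask = 155.24.0.0
155.24.195.4 AND mask = 155.24.0.0
Yes, same subnet (155.24.0.0)


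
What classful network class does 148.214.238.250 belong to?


First octet: 148
Binary: 10010100
10xxxxxx -> Class B (128-191)
Class B, default mask 255.255.0.0 (/16)


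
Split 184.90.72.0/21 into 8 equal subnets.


New prefix = 21 + 3 = 24
Each subnet has 256 addresses
  184.90.72.0/24
  184.90.73.0/24
  184.90.74.0/24
  184.90.75.0/24
  184.90.76.0/24
  184.90.77.0/24
  184.90.78.0/24
  184.90.79.0/24
Subnets: 184.90.72.0/24, 184.90.73.0/24, 184.90.74.0/24, 184.90.75.0/24, 184.90.76.0/24, 184.90.77.0/24, 184.90.78.0/24, 184.90.79.0/24


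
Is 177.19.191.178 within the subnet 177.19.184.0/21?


Subnet network: 177.19.184.0
Test IP AND mask: 177.19.184.0
Yes, 177.19.191.178 is in 177.19.184.0/21


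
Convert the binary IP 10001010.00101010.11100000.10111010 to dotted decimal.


10001010 = 138
00101010 = 42
11100000 = 224
10111010 = 186
IP: 138.42.224.186


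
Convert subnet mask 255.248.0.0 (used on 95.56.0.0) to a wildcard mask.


Subnet mask: 255.248.0.0
Wildcard = 255.255.255.255 - subnet mask
255 - 255 = 0
255 - 248 = 7
255 - 0 = 255
255 - 0 = 255
Wildcard: 0.7.255.255


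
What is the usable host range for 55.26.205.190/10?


Network: 55.0.0.0
Broadcast: 55.63.255.255
First usable = network + 1
Last usable = broadcast - 1
Range: 55.0.0.1 to 55.63.255.254


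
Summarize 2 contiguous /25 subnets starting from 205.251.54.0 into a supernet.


Original prefix: /25
Number of subnets: 2 = 2^1
New prefix = 25 - 1 = 24
Supernet: 205.251.54.0/24


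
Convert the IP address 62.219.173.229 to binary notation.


62 = 00111110
219 = 11011011
173 = 10101101
229 = 11100101
Binary: 00111110.11011011.10101101.11100101


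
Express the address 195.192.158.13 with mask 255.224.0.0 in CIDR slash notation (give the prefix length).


Binary: 11111111.11100000.00000000.00000000
Count leading 1s
Prefix: /11


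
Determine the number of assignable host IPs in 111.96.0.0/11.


Host bits = 32 - 11 = 21
Total addresses = 2^21 = 2097152
Usable = total - 2 (network and broadcast)
Usable hosts: 2097150


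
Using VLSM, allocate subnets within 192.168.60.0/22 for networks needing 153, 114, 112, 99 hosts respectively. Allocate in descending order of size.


153 hosts -> /24 (254 usable): 192.168.60.0/24
114 hosts -> /25 (126 usable): 192.168.61.0/25
112 hosts -> /25 (126 usable): 192.168.61.128/25
99 hosts -> /25 (126 usable): 192.168.62.0/25
Allocation: 192.168.60.0/24 (153 hosts, 254 usable); 192.168.61.0/25 (114 hosts, 126 usable); 192.168.61.128/25 (112 hosts, 126 usable); 192.168.62.0/25 (99 hosts, 126 usable)


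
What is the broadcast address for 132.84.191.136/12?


Network: 132.80.0.0/12
Host bits = 20
Set all host bits to 1:
Broadcast: 132.95.255.255


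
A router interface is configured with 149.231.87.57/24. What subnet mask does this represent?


/24 means 24 network bits, 8 host bits
Binary: 11111111111111111111111100000000
Mask: 255.255.255.0


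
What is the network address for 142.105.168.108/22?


IP:   10001110.01101001.10101000.01101100
Mask: 11111111.11111111.11111100.00000000
AND operation:
Net:  10001110.01101001.10101000.00000000
Network: 142.105.168.0/22


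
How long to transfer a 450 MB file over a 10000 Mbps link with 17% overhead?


Effective throughput = 10000 * (1 - 17/100) = 8300 Mbps
File size in Mb = 450 * 8 = 3600 Mb
Time = 3600 / 8300
Time = 0.4337 seconds


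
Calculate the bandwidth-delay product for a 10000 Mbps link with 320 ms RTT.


BDP = bandwidth * RTT
= 10000 Mbps * 320 ms
= 10000 * 1e6 * 320 / 1000 bits
= 3200000000 bits
= 400000000 bytes
= 390625 KB
BDP = 3200000000 bits (400000000 bytes)


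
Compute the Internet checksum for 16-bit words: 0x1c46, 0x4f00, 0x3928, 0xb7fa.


Sum all words (with carry folding):
+ 0x1c46 = 0x1c46
+ 0x4f00 = 0x6b46
+ 0x3928 = 0xa46e
+ 0xb7fa = 0x5c69
One's complement: ~0x5c69
Checksum = 0xa396


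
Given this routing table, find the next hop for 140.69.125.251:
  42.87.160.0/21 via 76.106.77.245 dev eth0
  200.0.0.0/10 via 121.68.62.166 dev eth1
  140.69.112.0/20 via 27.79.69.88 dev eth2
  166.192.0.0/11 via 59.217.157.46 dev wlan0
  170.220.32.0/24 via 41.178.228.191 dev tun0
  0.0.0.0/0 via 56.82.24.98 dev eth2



Longest prefix match for 140.69.125.251:
  /21 42.87.160.0: no
  /10 200.0.0.0: no
  /20 140.69.112.0: MATCH
  /11 166.192.0.0: no
  /24 170.220.32.0: no
  /0 0.0.0.0: MATCH
Selected: next-hop 27.79.69.88 via eth2 (matched /20)


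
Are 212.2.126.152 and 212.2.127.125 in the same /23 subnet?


Mask: 255.255.254.0
212.2.126.152 AND mask = 212.2.126.0
212.2.127.125 AND mask = 212.2.126.0
Yes, same subnet (212.2.126.0)


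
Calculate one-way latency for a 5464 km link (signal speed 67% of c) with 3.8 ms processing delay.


Speed = 0.67 * 3e5 km/s = 201000 km/s
Propagation delay = 5464 / 201000 = 0.0272 s = 27.1841 ms
Processing delay = 3.8 ms
Total one-way latency = 30.9841 ms


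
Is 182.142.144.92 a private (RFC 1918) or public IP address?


RFC 1918 private ranges:
  10.0.0.0/8 (10.0.0.0 - 10.255.255.255)
  172.16.0.0/12 (172.16.0.0 - 172.31.255.255)
  192.168.0.0/16 (192.168.0.0 - 192.168.255.255)
Public (not in any RFC 1918 range)


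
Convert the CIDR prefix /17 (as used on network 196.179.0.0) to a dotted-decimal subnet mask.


/17 means 17 network bits, 15 host bits
Binary: 11111111111111111000000000000000
Mask: 255.255.128.0


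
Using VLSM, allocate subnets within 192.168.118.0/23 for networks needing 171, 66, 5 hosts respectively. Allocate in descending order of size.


171 hosts -> /24 (254 usable): 192.168.118.0/24
66 hosts -> /25 (126 usable): 192.168.119.0/25
5 hosts -> /29 (6 usable): 192.168.119.128/29
Allocation: 192.168.118.0/24 (171 hosts, 254 usable); 192.168.119.0/25 (66 hosts, 126 usable); 192.168.119.128/29 (5 hosts, 6 usable)


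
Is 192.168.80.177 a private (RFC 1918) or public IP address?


RFC 1918 private ranges:
  10.0.0.0/8 (10.0.0.0 - 10.255.255.255)
  172.16.0.0/12 (172.16.0.0 - 172.31.255.255)
  192.168.0.0/16 (192.168.0.0 - 192.168.255.255)
Private (in 192.168.0.0/16)


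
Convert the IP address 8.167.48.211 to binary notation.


8 = 00001000
167 = 10100111
48 = 00110000
211 = 11010011
Binary: 00001000.10100111.00110000.11010011


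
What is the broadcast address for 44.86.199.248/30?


Network: 44.86.199.248/30
Host bits = 2
Set all host bits to 1:
Broadcast: 44.86.199.251


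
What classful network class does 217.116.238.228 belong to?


First octet: 217
Binary: 11011001
110xxxxx -> Class C (192-223)
Class C, default mask 255.255.255.0 (/24)


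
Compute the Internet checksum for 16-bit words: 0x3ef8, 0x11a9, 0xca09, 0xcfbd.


Sum all words (with carry folding):
+ 0x3ef8 = 0x3ef8
+ 0x11a9 = 0x50a1
+ 0xca09 = 0x1aab
+ 0xcfbd = 0xea68
One's complement: ~0xea68
Checksum = 0x1597


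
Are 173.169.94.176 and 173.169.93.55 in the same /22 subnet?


Mask: 255.255.252.0
173.169.94.176 AND mask = 173.169.92.0
173.169.93.55 AND mask = 173.169.92.0
Yes, same subnet (173.169.92.0)


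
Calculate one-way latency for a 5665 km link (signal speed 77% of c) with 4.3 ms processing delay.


Speed = 0.77 * 3e5 km/s = 231000 km/s
Propagation delay = 5665 / 231000 = 0.0245 s = 24.5238 ms
Processing delay = 4.3 ms
Total one-way latency = 28.8238 ms


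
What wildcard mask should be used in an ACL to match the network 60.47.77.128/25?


Subnet mask: 255.255.255.128
Wildcard = 255.255.255.255 - subnet mask
255 - 255 = 0
255 - 255 = 0
255 - 255 = 0
255 - 128 = 127
Wildcard: 0.0.0.127


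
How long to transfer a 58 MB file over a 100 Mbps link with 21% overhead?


Effective throughput = 100 * (1 - 21/100) = 79 Mbps
File size in Mb = 58 * 8 = 464 Mb
Time = 464 / 79
Time = 5.8734 seconds


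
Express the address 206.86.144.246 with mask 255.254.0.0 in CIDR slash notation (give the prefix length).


Binary: 11111111.11111110.00000000.00000000
Count leading 1s
Prefix: /15


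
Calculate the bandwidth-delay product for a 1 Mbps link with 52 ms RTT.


BDP = bandwidth * RTT
= 1 Mbps * 52 ms
= 1 * 1e6 * 52 / 1000 bits
= 52000 bits
= 6500 bytes
= 6.3477 KB
BDP = 52000 bits (6500 bytes)


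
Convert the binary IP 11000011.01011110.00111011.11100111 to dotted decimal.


11000011 = 195
01011110 = 94
00111011 = 59
11100111 = 231
IP: 195.94.59.231


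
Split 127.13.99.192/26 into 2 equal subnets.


New prefix = 26 + 1 = 27
Each subnet has 32 addresses
  127.13.99.192/27
  127.13.99.224/27
Subnets: 127.13.99.192/27, 127.13.99.224/27


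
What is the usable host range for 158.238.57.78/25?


Network: 158.238.57.0
Broadcast: 158.238.57.127
First usable = network + 1
Last usable = broadcast - 1
Range: 158.238.57.1 to 158.238.57.126


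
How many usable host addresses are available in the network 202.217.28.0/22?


Host bits = 32 - 22 = 10
Total addresses = 2^10 = 1024
Usable = total - 2 (network and broadcast)
Usable hosts: 1022


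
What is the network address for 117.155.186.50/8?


IP:   01110101.10011011.10111010.00110010
Mask: 11111111.00000000.00000000.00000000
AND operation:
Net:  01110101.00000000.00000000.00000000
Network: 117.0.0.0/8


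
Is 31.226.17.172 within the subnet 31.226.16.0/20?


Subnet network: 31.226.16.0
Test IP AND mask: 31.226.16.0
Yes, 31.226.17.172 is in 31.226.16.0/20


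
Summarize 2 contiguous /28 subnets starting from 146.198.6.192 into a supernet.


Original prefix: /28
Number of subnets: 2 = 2^1
New prefix = 28 - 1 = 27
Supernet: 146.198.6.192/27


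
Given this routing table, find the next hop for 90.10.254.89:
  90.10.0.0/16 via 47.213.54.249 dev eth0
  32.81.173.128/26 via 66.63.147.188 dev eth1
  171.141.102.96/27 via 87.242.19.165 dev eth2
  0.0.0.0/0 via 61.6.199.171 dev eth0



Longest prefix match for 90.10.254.89:
  /16 90.10.0.0: MATCH
  /26 32.81.173.128: no
  /27 171.141.102.96: no
  /0 0.0.0.0: MATCH
Selected: next-hop 47.213.54.249 via eth0 (matched /16)


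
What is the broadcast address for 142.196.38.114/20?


Network: 142.196.32.0/20
Host bits = 12
Set all host bits to 1:
Broadcast: 142.196.47.255


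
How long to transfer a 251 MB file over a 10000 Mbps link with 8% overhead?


Effective throughput = 10000 * (1 - 8/100) = 9200 Mbps
File size in Mb = 251 * 8 = 2008 Mb
Time = 2008 / 9200
Time = 0.2183 seconds


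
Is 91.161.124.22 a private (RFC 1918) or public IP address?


RFC 1918 private ranges:
  10.0.0.0/8 (10.0.0.0 - 10.255.255.255)
  172.16.0.0/12 (172.16.0.0 - 172.31.255.255)
  192.168.0.0/16 (192.168.0.0 - 192.168.255.255)
Public (not in any RFC 1918 range)


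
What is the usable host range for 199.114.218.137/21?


Network: 199.114.216.0
Broadcast: 199.114.223.255
First usable = network + 1
Last usable = broadcast - 1
Range: 199.114.216.1 to 199.114.223.254


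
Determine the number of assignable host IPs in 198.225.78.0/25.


Host bits = 32 - 25 = 7
Total addresses = 2^7 = 128
Usable = total - 2 (network and broadcast)
Usable hosts: 126


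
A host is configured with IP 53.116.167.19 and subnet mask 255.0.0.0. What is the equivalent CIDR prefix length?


Binary: 11111111.00000000.00000000.00000000
Count leading 1s
Prefix: /8


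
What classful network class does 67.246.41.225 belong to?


First octet: 67
Binary: 01000011
0xxxxxxx -> Class A (1-126)
Class A, default mask 255.0.0.0 (/8)


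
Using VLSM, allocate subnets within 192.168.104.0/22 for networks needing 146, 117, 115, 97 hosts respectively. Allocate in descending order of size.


146 hosts -> /24 (254 usable): 192.168.104.0/24
117 hosts -> /25 (126 usable): 192.168.105.0/25
115 hosts -> /25 (126 usable): 192.168.105.128/25
97 hosts -> /25 (126 usable): 192.168.106.0/25
Allocation: 192.168.104.0/24 (146 hosts, 254 usable); 192.168.105.0/25 (117 hosts, 126 usable); 192.168.105.128/25 (115 hosts, 126 usable); 192.168.106.0/25 (97 hosts, 126 usable)


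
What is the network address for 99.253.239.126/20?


IP:   01100011.11111101.11101111.01111110
Mask: 11111111.11111111.11110000.00000000
AND operation:
Net:  01100011.11111101.11100000.00000000
Network: 99.253.224.0/20
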